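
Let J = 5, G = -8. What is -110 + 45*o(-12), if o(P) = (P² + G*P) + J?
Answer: 10915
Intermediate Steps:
o(P) = 5 + P² - 8*P (o(P) = (P² - 8*P) + 5 = 5 + P² - 8*P)
-110 + 45*o(-12) = -110 + 45*(5 + (-12)² - 8*(-12)) = -110 + 45*(5 + 144 + 96) = -110 + 45*245 = -110 + 11025 = 10915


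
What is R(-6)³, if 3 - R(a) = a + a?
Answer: 3375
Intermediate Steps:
R(a) = 3 - 2*a (R(a) = 3 - (a + a) = 3 - 2*a)
R(-6)³ = (3 - 2*(-6))³ = (3 + 12)³ = 15³ = 3375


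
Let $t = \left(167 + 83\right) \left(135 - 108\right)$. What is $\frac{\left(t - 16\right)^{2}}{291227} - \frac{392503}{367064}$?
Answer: $\frac{26281167207}{169950632} \approx 154.64$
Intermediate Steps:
$t = 6750$ ($t = 250 \cdot 27 = 6750$)
$\frac{\left(t - 16\right)^{2}}{291227} - \frac{392503}{367064} = \frac{\left(6750 - 16\right)^{2}}{291227} - \frac{392503}{367064} = \left(6750 - 16\right)^{2} \cdot \frac{1}{291227} - \frac{392503}{367064} = 6734^{2} \cdot \frac{1}{291227} - \frac{392503}{367064} = 45346756 \cdot \frac{1}{291227} - \frac{392503}{367064} = \frac{1225588}{7871} - \frac{392503}{367064} = \frac{26281167207}{169950632}$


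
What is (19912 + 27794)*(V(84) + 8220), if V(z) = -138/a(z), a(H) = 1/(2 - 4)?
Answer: 405310176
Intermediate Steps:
a(H) = -½ (a(H) = 1/(-2) = -½)
V(z) = 276 (V(z) = -138/(-½) = -138*(-2) = 276)
(19912 + 27794)*(V(84) + 8220) = (19912 + 27794)*(276 + 8220) = 47706*8496 = 405310176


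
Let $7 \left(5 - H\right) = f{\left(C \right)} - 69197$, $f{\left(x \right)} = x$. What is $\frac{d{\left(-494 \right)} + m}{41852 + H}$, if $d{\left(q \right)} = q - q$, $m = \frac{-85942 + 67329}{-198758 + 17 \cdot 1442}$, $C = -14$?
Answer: $\frac{2659}{1288018760} \approx 2.0644 \cdot 10^{-6}$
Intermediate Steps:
$m = \frac{2659}{24892}$ ($m = - \frac{18613}{-198758 + 24514} = - \frac{18613}{-174244} = \left(-18613\right) \left(- \frac{1}{174244}\right) = \frac{2659}{24892} \approx 0.10682$)
$d{\left(q \right)} = 0$
$H = \frac{69246}{7}$ ($H = 5 - \frac{-14 - 69197}{7} = 5 - - \frac{69211}{7} = 5 + \frac{69211}{7} = \frac{69246}{7} \approx 9892.3$)
$\frac{d{\left(-494 \right)} + m}{41852 + H} = \frac{0 + \frac{2659}{24892}}{41852 + \frac{69246}{7}} = \frac{2659}{24892 \cdot \frac{362210}{7}} = \frac{2659}{24892} \cdot \frac{7}{362210} = \frac{2659}{1288018760}$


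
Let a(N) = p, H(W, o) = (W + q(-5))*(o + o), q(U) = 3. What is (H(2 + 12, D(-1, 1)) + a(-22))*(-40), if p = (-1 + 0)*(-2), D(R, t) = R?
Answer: 1280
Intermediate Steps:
p = 2 (p = -1*(-2) = 2)
H(W, o) = 2*o*(3 + W) (H(W, o) = (W + 3)*(o + o) = (3 + W)*(2*o) = 2*o*(3 + W))
a(N) = 2
(H(2 + 12, D(-1, 1)) + a(-22))*(-40) = (2*(-1)*(3 + (2 + 12)) + 2)*(-40) = (2*(-1)*(3 + 14) + 2)*(-40) = (2*(-1)*17 + 2)*(-40) = (-34 + 2)*(-40) = -32*(-40) = 1280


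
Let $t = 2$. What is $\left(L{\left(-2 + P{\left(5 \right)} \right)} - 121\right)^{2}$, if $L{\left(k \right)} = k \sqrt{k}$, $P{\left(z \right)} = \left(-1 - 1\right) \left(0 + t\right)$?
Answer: $14425 + 1452 i \sqrt{6} \approx 14425.0 + 3556.7 i$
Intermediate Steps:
$P{\left(z \right)} = -4$ ($P{\left(z \right)} = \left(-1 - 1\right) \left(0 + 2\right) = \left(-2\right) 2 = -4$)
$L{\left(k \right)} = k^{\frac{3}{2}}$
$\left(L{\left(-2 + P{\left(5 \right)} \right)} - 121\right)^{2} = \left(\left(-2 - 4\right)^{\frac{3}{2}} - 121\right)^{2} = \left(\left(-6\right)^{\frac{3}{2}} - 121\right)^{2} = \left(- 6 i \sqrt{6} - 121\right)^{2} = \left(-121 - 6 i \sqrt{6}\right)^{2}$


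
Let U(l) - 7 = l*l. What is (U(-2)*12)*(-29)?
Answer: -3828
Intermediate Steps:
U(l) = 7 + l² (U(l) = 7 + l*l = 7 + l²)
(U(-2)*12)*(-29) = ((7 + (-2)²)*12)*(-29) = ((7 + 4)*12)*(-29) = (11*12)*(-29) = 132*(-29) = -3828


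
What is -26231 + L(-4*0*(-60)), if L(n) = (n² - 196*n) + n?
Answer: -26231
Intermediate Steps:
L(n) = n² - 195*n
-26231 + L(-4*0*(-60)) = -26231 + (-4*0*(-60))*(-195 - 4*0*(-60)) = -26231 + (0*(-60))*(-195 + 0*(-60)) = -26231 + 0*(-195 + 0) = -26231 + 0*(-195) = -26231 + 0 = -26231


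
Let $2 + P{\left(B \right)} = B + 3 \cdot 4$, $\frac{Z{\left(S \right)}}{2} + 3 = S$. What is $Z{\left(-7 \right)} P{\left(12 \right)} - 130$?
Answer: $-570$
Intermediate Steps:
$Z{\left(S \right)} = -6 + 2 S$
$P{\left(B \right)} = 10 + B$ ($P{\left(B \right)} = -2 + \left(B + 3 \cdot 4\right) = -2 + \left(B + 12\right) = -2 + \left(12 + B\right) = 10 + B$)
$Z{\left(-7 \right)} P{\left(12 \right)} - 130 = \left(-6 + 2 \left(-7\right)\right) \left(10 + 12\right) - 130 = \left(-6 - 14\right) 22 - 130 = \left(-20\right) 22 - 130 = -440 - 130 = -570$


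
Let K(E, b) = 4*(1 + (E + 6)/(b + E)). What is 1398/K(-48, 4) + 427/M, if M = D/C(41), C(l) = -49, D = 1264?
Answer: 8819207/54352 ≈ 162.26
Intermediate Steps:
K(E, b) = 4 + 4*(6 + E)/(E + b) (K(E, b) = 4*(1 + (6 + E)/(E + b)) = 4 + 4*(6 + E)/(E + b))
M = -1264/49 (M = 1264/(-49) = 1264*(-1/49) = -1264/49 ≈ -25.796)
1398/K(-48, 4) + 427/M = 1398/((4*(6 + 4 + 2*(-48))/(-48 + 4))) + 427/(-1264/49) = 1398/((4*(6 + 4 - 96)/(-44))) + 427*(-49/1264) = 1398/((4*(-1/44)*(-86))) - 20923/1264 = 1398/(86/11) - 20923/1264 = 1398*(11/86) - 20923/1264 = 7689/43 - 20923/1264 = 8819207/54352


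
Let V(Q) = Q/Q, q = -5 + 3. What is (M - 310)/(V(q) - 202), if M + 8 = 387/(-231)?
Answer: 8205/5159 ≈ 1.5904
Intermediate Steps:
q = -2
V(Q) = 1
M = -745/77 (M = -8 + 387/(-231) = -8 + 387*(-1/231) = -8 - 129/77 = -745/77 ≈ -9.6753)
(M - 310)/(V(q) - 202) = (-745/77 - 310)/(1 - 202) = -24615/77/(-201) = -24615/77*(-1/201) = 8205/5159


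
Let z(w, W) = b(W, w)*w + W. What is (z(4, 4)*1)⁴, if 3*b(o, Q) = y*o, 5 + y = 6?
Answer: 614656/81 ≈ 7588.3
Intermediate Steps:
y = 1 (y = -5 + 6 = 1)
b(o, Q) = o/3 (b(o, Q) = (1*o)/3 = o/3)
z(w, W) = W + W*w/3 (z(w, W) = (W/3)*w + W = W*w/3 + W = W + W*w/3)
(z(4, 4)*1)⁴ = (((⅓)*4*(3 + 4))*1)⁴ = (((⅓)*4*7)*1)⁴ = ((28/3)*1)⁴ = (28/3)⁴ = 614656/81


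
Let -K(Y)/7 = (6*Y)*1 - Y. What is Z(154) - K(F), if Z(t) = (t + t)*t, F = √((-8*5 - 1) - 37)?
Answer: 47432 + 35*I*√78 ≈ 47432.0 + 309.11*I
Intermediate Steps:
F = I*√78 (F = √((-40 - 1) - 37) = √(-41 - 37) = √(-78) = I*√78 ≈ 8.8318*I)
K(Y) = -35*Y (K(Y) = -7*((6*Y)*1 - Y) = -7*(6*Y - Y) = -35*Y)
Z(t) = 2*t² (Z(t) = (2*t)*t = 2*t²)
Z(154) - K(F) = 2*154² - (-35)*I*√78 = 2*23716 - (-35)*I*√78 = 47432 + 35*I*√78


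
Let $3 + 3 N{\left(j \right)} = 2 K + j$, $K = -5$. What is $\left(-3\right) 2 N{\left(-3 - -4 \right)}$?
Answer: $24$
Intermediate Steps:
$N{\left(j \right)} = - \frac{13}{3} + \frac{j}{3}$ ($N{\left(j \right)} = -1 + \frac{2 \left(-5\right) + j}{3} = -1 + \frac{-10 + j}{3} = -1 + \left(- \frac{10}{3} + \frac{j}{3}\right) = - \frac{13}{3} + \frac{j}{3}$)
$\left(-3\right) 2 N{\left(-3 - -4 \right)} = \left(-3\right) 2 \left(- \frac{13}{3} + \frac{-3 - -4}{3}\right) = - 6 \left(- \frac{13}{3} + \frac{-3 + 4}{3}\right) = - 6 \left(- \frac{13}{3} + \frac{1}{3} \cdot 1\right) = - 6 \left(- \frac{13}{3} + \frac{1}{3}\right) = \left(-6\right) \left(-4\right) = 24$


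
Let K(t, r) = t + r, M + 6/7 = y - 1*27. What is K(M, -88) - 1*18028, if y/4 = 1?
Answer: -126979/7 ≈ -18140.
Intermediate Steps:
y = 4 (y = 4*1 = 4)
M = -167/7 (M = -6/7 + (4 - 1*27) = -6/7 + (4 - 27) = -6/7 - 23 = -167/7 ≈ -23.857)
K(t, r) = r + t
K(M, -88) - 1*18028 = (-88 - 167/7) - 1*18028 = -783/7 - 18028 = -126979/7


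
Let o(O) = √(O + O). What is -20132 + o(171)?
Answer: -20132 + 3*√38 ≈ -20114.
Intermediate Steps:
o(O) = √2*√O (o(O) = √(2*O) = √2*√O)
-20132 + o(171) = -20132 + √2*√171 = -20132 + √2*(3*√19) = -20132 + 3*√38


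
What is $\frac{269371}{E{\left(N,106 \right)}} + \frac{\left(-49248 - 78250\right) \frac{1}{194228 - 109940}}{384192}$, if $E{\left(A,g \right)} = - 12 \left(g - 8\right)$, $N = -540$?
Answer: $- \frac{181728764879093}{793377994752} \approx -229.06$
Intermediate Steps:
$E{\left(A,g \right)} = 96 - 12 g$ ($E{\left(A,g \right)} = - 12 \left(-8 + g\right) = 96 - 12 g$)
$\frac{269371}{E{\left(N,106 \right)}} + \frac{\left(-49248 - 78250\right) \frac{1}{194228 - 109940}}{384192} = \frac{269371}{96 - 1272} + \frac{\left(-49248 - 78250\right) \frac{1}{194228 - 109940}}{384192} = \frac{269371}{96 - 1272} + - \frac{127498}{84288} \cdot \frac{1}{384192} = \frac{269371}{-1176} + \left(-127498\right) \frac{1}{84288} \cdot \frac{1}{384192} = 269371 \left(- \frac{1}{1176}\right) - \frac{63749}{16191387648} = - \frac{269371}{1176} - \frac{63749}{16191387648} = - \frac{181728764879093}{793377994752}$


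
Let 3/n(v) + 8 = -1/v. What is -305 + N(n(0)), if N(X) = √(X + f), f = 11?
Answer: -305 + √11 ≈ -301.68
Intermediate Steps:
n(v) = 3/(-8 - 1/v)
N(X) = √(11 + X) (N(X) = √(X + 11) = √(11 + X))
-305 + N(n(0)) = -305 + √(11 - 3*0/(1 + 8*0)) = -305 + √(11 - 3*0/(1 + 0)) = -305 + √(11 - 3*0/1) = -305 + √(11 - 3*0*1) = -305 + √(11 + 0) = -305 + √11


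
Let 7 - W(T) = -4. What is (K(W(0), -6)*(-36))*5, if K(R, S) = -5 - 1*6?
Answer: 1980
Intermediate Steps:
W(T) = 11 (W(T) = 7 - 1*(-4) = 7 + 4 = 11)
K(R, S) = -11 (K(R, S) = -5 - 6 = -11)
(K(W(0), -6)*(-36))*5 = -11*(-36)*5 = 396*5 = 1980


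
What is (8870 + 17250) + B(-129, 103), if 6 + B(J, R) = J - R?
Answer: 25882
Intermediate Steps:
B(J, R) = -6 + J - R (B(J, R) = -6 + (J - R) = -6 + J - R)
(8870 + 17250) + B(-129, 103) = (8870 + 17250) + (-6 - 129 - 1*103) = 26120 + (-6 - 129 - 103) = 26120 - 238 = 25882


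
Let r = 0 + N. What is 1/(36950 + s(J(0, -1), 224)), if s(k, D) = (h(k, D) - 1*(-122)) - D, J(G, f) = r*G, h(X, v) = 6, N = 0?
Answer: 1/36854 ≈ 2.7134e-5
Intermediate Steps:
r = 0 (r = 0 + 0 = 0)
J(G, f) = 0 (J(G, f) = 0*G = 0)
s(k, D) = 128 - D (s(k, D) = (6 - 1*(-122)) - D = (6 + 122) - D = 128 - D)
1/(36950 + s(J(0, -1), 224)) = 1/(36950 + (128 - 1*224)) = 1/(36950 + (128 - 224)) = 1/(36950 - 96) = 1/36854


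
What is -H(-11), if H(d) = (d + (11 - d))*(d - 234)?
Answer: 2695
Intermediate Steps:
H(d) = -2574 + 11*d (H(d) = 11*(-234 + d) = -2574 + 11*d)
-H(-11) = -(-2574 + 11*(-11)) = -(-2574 - 121) = -1*(-2695) = 2695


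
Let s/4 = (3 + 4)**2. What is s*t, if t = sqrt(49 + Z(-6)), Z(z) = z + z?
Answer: 196*sqrt(37) ≈ 1192.2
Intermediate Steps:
Z(z) = 2*z
s = 196 (s = 4*(3 + 4)**2 = 4*7**2 = 4*49 = 196)
t = sqrt(37) (t = sqrt(49 + 2*(-6)) = sqrt(49 - 12) = sqrt(37) ≈ 6.0828)
s*t = 196*sqrt(37)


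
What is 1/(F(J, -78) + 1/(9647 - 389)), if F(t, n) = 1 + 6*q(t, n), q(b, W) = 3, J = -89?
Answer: 9258/175903 ≈ 0.052631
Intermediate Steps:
F(t, n) = 19 (F(t, n) = 1 + 6*3 = 1 + 18 = 19)
1/(F(J, -78) + 1/(9647 - 389)) = 1/(19 + 1/(9647 - 389)) = 1/(19 + 1/9258) = 1/(175903/9258) = 9258/175903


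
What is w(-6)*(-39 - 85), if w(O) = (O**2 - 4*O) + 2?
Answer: -7688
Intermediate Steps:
w(O) = 2 + O**2 - 4*O
w(-6)*(-39 - 85) = (2 + (-6)**2 - 4*(-6))*(-39 - 85) = (2 + 36 + 24)*(-124) = 62*(-124) = -7688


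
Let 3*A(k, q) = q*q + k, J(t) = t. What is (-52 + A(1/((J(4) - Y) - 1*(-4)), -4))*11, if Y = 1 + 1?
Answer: -9229/18 ≈ -512.72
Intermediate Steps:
Y = 2
A(k, q) = k/3 + q**2/3 (A(k, q) = (q*q + k)/3 = (q**2 + k)/3 = (k + q**2)/3 = k/3 + q**2/3)
(-52 + A(1/((J(4) - Y) - 1*(-4)), -4))*11 = (-52 + (1/(3*((4 - 1*2) - 1*(-4))) + (1/3)*(-4)**2))*11 = (-52 + (1/(3*((4 - 2) + 4)) + (1/3)*16))*11 = (-52 + (1/(3*(2 + 4)) + 16/3))*11 = (-52 + ((1/3)/6 + 16/3))*11 = (-52 + ((1/3)*(1/6) + 16/3))*11 = (-52 + (1/18 + 16/3))*11 = (-52 + 97/18)*11 = -839/18*11 = -9229/18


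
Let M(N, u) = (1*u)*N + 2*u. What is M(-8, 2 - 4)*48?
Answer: 576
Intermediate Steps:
M(N, u) = 2*u + N*u (M(N, u) = u*N + 2*u = N*u + 2*u = 2*u + N*u)
M(-8, 2 - 4)*48 = ((2 - 4)*(2 - 8))*48 = -2*(-6)*48 = 12*48 = 576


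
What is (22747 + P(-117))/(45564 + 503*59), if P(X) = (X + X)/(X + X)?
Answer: 22748/75241 ≈ 0.30234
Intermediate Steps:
P(X) = 1 (P(X) = (2*X)/((2*X)) = (2*X)*(1/(2*X)) = 1)
(22747 + P(-117))/(45564 + 503*59) = (22747 + 1)/(45564 + 503*59) = 22748/(45564 + 29677) = 22748/75241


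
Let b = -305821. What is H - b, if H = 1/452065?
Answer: 138250970366/452065 ≈ 3.0582e+5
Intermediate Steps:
H = 1/452065 ≈ 2.2121e-6
H - b = 1/452065 - 1*(-305821) = 1/452065 + 305821 = 138250970366/452065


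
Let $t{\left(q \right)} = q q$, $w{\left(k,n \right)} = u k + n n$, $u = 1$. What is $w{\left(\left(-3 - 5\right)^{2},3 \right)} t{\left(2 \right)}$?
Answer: $292$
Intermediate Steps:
$w{\left(k,n \right)} = k + n^{2}$ ($w{\left(k,n \right)} = 1 k + n n = k + n^{2}$)
$t{\left(q \right)} = q^{2}$
$w{\left(\left(-3 - 5\right)^{2},3 \right)} t{\left(2 \right)} = \left(\left(-3 - 5\right)^{2} + 3^{2}\right) 2^{2} = \left(\left(-8\right)^{2} + 9\right) 4 = \left(64 + 9\right) 4 = 73 \cdot 4 = 292$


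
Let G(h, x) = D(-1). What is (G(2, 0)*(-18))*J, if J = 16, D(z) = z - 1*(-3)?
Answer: -576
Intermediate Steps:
D(z) = 3 + z (D(z) = z + 3 = 3 + z)
G(h, x) = 2 (G(h, x) = 3 - 1 = 2)
(G(2, 0)*(-18))*J = (2*(-18))*16 = -36*16 = -576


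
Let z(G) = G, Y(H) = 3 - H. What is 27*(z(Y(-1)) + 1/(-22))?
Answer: 2349/22 ≈ 106.77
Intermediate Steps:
27*(z(Y(-1)) + 1/(-22)) = 27*((3 - 1*(-1)) + 1/(-22)) = 27*((3 + 1) - 1/22) = 27*(4 - 1/22) = 27*(87/22) = 2349/22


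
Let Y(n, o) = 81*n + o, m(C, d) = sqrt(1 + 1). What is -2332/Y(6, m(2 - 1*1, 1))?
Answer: -566676/118097 + 1166*sqrt(2)/118097 ≈ -4.7844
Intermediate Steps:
m(C, d) = sqrt(2)
Y(n, o) = o + 81*n
-2332/Y(6, m(2 - 1*1, 1)) = -2332/(sqrt(2) + 81*6) = -2332/(sqrt(2) + 486) = -2332/(486 + sqrt(2))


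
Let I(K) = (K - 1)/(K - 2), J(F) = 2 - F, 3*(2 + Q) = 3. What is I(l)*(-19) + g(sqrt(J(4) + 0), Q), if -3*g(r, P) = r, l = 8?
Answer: -133/6 - I*sqrt(2)/3 ≈ -22.167 - 0.4714*I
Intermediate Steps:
Q = -1 (Q = -2 + (1/3)*3 = -2 + 1 = -1)
g(r, P) = -r/3
I(K) = (-1 + K)/(-2 + K)
I(l)*(-19) + g(sqrt(J(4) + 0), Q) = ((-1 + 8)/(-2 + 8))*(-19) - sqrt((2 - 1*4) + 0)/3 = (7/6)*(-19) - sqrt((2 - 4) + 0)/3 = ((1/6)*7)*(-19) - sqrt(-2 + 0)/3 = (7/6)*(-19) - I*sqrt(2)/3 = -133/6 - I*sqrt(2)/3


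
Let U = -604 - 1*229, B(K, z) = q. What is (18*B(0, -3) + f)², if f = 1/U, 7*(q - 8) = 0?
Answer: 14388242401/693889 ≈ 20736.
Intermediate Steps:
q = 8 (q = 8 + (⅐)*0 = 8 + 0 = 8)
B(K, z) = 8
U = -833 (U = -604 - 229 = -833)
f = -1/833 (f = 1/(-833) = -1/833 ≈ -0.0012005)
(18*B(0, -3) + f)² = (18*8 - 1/833)² = (144 - 1/833)² = (119951/833)² = 14388242401/693889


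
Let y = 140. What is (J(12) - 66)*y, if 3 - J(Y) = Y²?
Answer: -28980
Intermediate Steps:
J(Y) = 3 - Y²
(J(12) - 66)*y = ((3 - 1*12²) - 66)*140 = ((3 - 1*144) - 66)*140 = ((3 - 144) - 66)*140 = (-141 - 66)*140 = -207*140 = -28980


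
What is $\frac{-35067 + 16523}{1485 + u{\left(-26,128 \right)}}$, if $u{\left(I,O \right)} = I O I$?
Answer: $- \frac{18544}{88013} \approx -0.2107$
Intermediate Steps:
$u{\left(I,O \right)} = O I^{2}$
$\frac{-35067 + 16523}{1485 + u{\left(-26,128 \right)}} = \frac{-35067 + 16523}{1485 + 128 \left(-26\right)^{2}} = - \frac{18544}{1485 + 128 \cdot 676} = - \frac{18544}{1485 + 86528} = - \frac{18544}{88013}$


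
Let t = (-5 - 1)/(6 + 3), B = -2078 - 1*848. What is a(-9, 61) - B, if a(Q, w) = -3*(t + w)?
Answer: 2745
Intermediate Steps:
B = -2926 (B = -2078 - 848 = -2926)
t = -2/3 (t = -6/9 = -6*1/9 = -2/3 ≈ -0.66667)
a(Q, w) = 2 - 3*w (a(Q, w) = -3*(-2/3 + w) = 2 - 3*w)
a(-9, 61) - B = (2 - 3*61) - 1*(-2926) = (2 - 183) + 2926 = -181 + 2926 = 2745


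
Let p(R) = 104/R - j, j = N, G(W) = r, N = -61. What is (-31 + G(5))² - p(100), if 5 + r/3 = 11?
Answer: 2674/25 ≈ 106.96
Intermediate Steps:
r = 18 (r = -15 + 3*11 = -15 + 33 = 18)
G(W) = 18
j = -61
p(R) = 61 + 104/R (p(R) = 104/R - 1*(-61) = 104/R + 61 = 61 + 104/R)
(-31 + G(5))² - p(100) = (-31 + 18)² - (61 + 104/100) = (-13)² - (61 + 104*(1/100)) = 169 - (61 + 26/25) = 169 - 1*1551/25 = 169 - 1551/25 = 2674/25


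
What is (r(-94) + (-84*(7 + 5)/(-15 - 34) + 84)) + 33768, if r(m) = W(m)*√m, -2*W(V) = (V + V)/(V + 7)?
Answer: 237108/7 - 94*I*√94/87 ≈ 33873.0 - 10.475*I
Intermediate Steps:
W(V) = -V/(7 + V) (W(V) = -(V + V)/(2*(V + 7)) = -2*V/(2*(7 + V)) = -V/(7 + V))
r(m) = -m^(3/2)/(7 + m) (r(m) = (-m/(7 + m))*√m = -m^(3/2)/(7 + m))
(r(-94) + (-84*(7 + 5)/(-15 - 34) + 84)) + 33768 = (-(-94)^(3/2)/(7 - 94) + (-84*(7 + 5)/(-15 - 34) + 84)) + 33768 = (-1*(-94*I*√94)/(-87) + (-1008/(-49) + 84)) + 33768 = (-1*(-94*I*√94)*(-1/87) + (-1008*(-1)/49 + 84)) + 33768 = (-94*I*√94/87 + (-84*(-12/49) + 84)) + 33768 = (-94*I*√94/87 + (144/7 + 84)) + 33768 = (-94*I*√94/87 + 732/7) + 33768 = (732/7 - 94*I*√94/87) + 33768 = 237108/7 - 94*I*√94/87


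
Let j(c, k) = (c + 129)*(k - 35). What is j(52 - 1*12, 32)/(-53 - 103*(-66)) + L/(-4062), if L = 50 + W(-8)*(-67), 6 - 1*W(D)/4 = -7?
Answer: 10551448/13699095 ≈ 0.77023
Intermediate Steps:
W(D) = 52 (W(D) = 24 - 4*(-7) = 24 + 28 = 52)
j(c, k) = (-35 + k)*(129 + c) (j(c, k) = (129 + c)*(-35 + k) = (-35 + k)*(129 + c))
L = -3434 (L = 50 + 52*(-67) = 50 - 3484 = -3434)
j(52 - 1*12, 32)/(-53 - 103*(-66)) + L/(-4062) = (-4515 - 35*(52 - 1*12) + 129*32 + (52 - 1*12)*32)/(-53 - 103*(-66)) - 3434/(-4062) = (-4515 - 35*(52 - 12) + 4128 + (52 - 12)*32)/(-53 + 6798) - 3434*(-1/4062) = (-4515 - 35*40 + 4128 + 40*32)/6745 + 1717/2031 = (-4515 - 1400 + 4128 + 1280)*(1/6745) + 1717/2031 = -507*1/6745 + 1717/2031 = -507/6745 + 1717/2031 = 10551448/13699095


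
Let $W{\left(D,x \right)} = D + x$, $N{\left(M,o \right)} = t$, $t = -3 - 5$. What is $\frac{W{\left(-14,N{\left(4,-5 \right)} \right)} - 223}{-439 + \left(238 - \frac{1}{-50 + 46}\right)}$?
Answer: $\frac{980}{803} \approx 1.2204$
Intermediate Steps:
$t = -8$ ($t = -3 - 5 = -8$)
$N{\left(M,o \right)} = -8$
$\frac{W{\left(-14,N{\left(4,-5 \right)} \right)} - 223}{-439 + \left(238 - \frac{1}{-50 + 46}\right)} = \frac{\left(-14 - 8\right) - 223}{-439 + \left(238 - \frac{1}{-50 + 46}\right)} = \frac{-22 - 223}{-439 + \left(238 - \frac{1}{-4}\right)} = - \frac{245}{-439 + \left(238 - - \frac{1}{4}\right)} = - \frac{245}{-439 + \left(238 + \frac{1}{4}\right)} = - \frac{245}{-439 + \frac{953}{4}} = - \frac{245}{- \frac{803}{4}} = \left(-245\right) \left(- \frac{4}{803}\right) = \frac{980}{803}$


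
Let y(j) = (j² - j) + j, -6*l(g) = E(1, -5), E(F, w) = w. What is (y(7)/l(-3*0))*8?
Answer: 2352/5 ≈ 470.40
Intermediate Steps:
l(g) = ⅚ (l(g) = -⅙*(-5) = ⅚)
y(j) = j²
(y(7)/l(-3*0))*8 = (7²/(⅚))*8 = (49*(6/5))*8 = (294/5)*8 = 2352/5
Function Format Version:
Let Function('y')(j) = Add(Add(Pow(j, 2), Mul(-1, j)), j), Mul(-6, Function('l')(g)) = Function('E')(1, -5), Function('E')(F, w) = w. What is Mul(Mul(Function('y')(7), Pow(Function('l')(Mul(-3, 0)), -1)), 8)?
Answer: Rational(2352, 5) ≈ 470.40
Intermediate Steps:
Function('l')(g) = Rational(5, 6) (Function('l')(g) = Mul(Rational(-1, 6), -5) = Rational(5, 6))
Function('y')(j) = Pow(j, 2)
Mul(Mul(Function('y')(7), Pow(Function('l')(Mul(-3, 0)), -1)), 8) = Mul(Mul(Pow(7, 2), Pow(Rational(5, 6), -1)), 8) = Mul(Mul(49, Rational(6, 5)), 8) = Mul(Rational(294, 5), 8) = Rational(2352, 5)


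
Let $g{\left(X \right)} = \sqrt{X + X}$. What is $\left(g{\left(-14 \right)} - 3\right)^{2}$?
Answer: $\left(3 - 2 i \sqrt{7}\right)^{2} \approx -19.0 - 31.749 i$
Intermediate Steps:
$g{\left(X \right)} = \sqrt{2} \sqrt{X}$ ($g{\left(X \right)} = \sqrt{2 X} = \sqrt{2} \sqrt{X}$)
$\left(g{\left(-14 \right)} - 3\right)^{2} = \left(\sqrt{2} \sqrt{-14} - 3\right)^{2} = \left(\sqrt{2} i \sqrt{14} - 3\right)^{2} = \left(2 i \sqrt{7} - 3\right)^{2} = \left(-3 + 2 i \sqrt{7}\right)^{2}$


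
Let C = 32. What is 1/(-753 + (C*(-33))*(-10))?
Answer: 1/9807 ≈ 0.00010197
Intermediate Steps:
1/(-753 + (C*(-33))*(-10)) = 1/(-753 + (32*(-33))*(-10)) = 1/(-753 - 1056*(-10)) = 1/(-753 + 10560) = 1/9807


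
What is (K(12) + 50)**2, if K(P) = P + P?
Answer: 5476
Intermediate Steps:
K(P) = 2*P
(K(12) + 50)**2 = (2*12 + 50)**2 = (24 + 50)**2 = 74**2 = 5476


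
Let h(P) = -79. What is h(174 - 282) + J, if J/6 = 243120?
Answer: 1458641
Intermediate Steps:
J = 1458720 (J = 6*243120 = 1458720)
h(174 - 282) + J = -79 + 1458720 = 1458641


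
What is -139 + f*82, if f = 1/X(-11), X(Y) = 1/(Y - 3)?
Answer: -1287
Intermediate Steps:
X(Y) = 1/(-3 + Y)
f = -14 (f = 1/(1/(-3 - 11)) = 1/(1/(-14)) = 1/(-1/14) = -14)
-139 + f*82 = -139 - 14*82 = -139 - 1148 = -1287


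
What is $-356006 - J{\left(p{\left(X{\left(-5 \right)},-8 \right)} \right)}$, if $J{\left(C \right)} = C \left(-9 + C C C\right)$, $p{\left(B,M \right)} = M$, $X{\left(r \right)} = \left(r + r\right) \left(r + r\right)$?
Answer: $-360174$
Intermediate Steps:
$X{\left(r \right)} = 4 r^{2}$ ($X{\left(r \right)} = 2 r 2 r = 4 r^{2}$)
$J{\left(C \right)} = C \left(-9 + C^{3}\right)$ ($J{\left(C \right)} = C \left(-9 + C^{2} C\right) = C \left(-9 + C^{3}\right)$)
$-356006 - J{\left(p{\left(X{\left(-5 \right)},-8 \right)} \right)} = -356006 - - 8 \left(-9 + \left(-8\right)^{3}\right) = -356006 - - 8 \left(-9 - 512\right) = -356006 - \left(-8\right) \left(-521\right) = -356006 - 4168 = -360174$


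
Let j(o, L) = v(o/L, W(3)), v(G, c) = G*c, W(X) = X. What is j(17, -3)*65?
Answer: -1105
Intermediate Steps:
j(o, L) = 3*o/L (j(o, L) = (o/L)*3 = 3*o/L)
j(17, -3)*65 = (3*17/(-3))*65 = (3*17*(-1/3))*65 = -17*65 = -1105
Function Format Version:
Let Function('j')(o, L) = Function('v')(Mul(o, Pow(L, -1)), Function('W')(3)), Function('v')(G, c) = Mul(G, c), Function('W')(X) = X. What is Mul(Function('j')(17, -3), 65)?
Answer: -1105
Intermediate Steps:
Function('j')(o, L) = Mul(3, o, Pow(L, -1)) (Function('j')(o, L) = Mul(Mul(o, Pow(L, -1)), 3) = Mul(3, o, Pow(L, -1)))
Mul(Function('j')(17, -3), 65) = Mul(Mul(3, 17, Pow(-3, -1)), 65) = Mul(Mul(3, 17, Rational(-1, 3)), 65) = Mul(-17, 65) = -1105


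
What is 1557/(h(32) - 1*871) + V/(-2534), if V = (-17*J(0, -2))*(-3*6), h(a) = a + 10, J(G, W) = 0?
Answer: -1557/829 ≈ -1.8782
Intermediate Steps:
h(a) = 10 + a
V = 0 (V = (-17*0)*(-3*6) = 0*(-18) = 0)
1557/(h(32) - 1*871) + V/(-2534) = 1557/((10 + 32) - 1*871) + 0/(-2534) = 1557/(42 - 871) + 0*(-1/2534) = 1557/(-829) + 0 = 1557*(-1/829) + 0 = -1557/829 + 0 = -1557/829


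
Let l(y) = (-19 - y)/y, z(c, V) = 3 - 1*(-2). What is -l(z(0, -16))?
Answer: 24/5 ≈ 4.8000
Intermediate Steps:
z(c, V) = 5 (z(c, V) = 3 + 2 = 5)
l(y) = (-19 - y)/y
-l(z(0, -16)) = -(-19 - 1*5)/5 = -(-19 - 5)/5 = -(-24)/5 = -1*(-24/5) = 24/5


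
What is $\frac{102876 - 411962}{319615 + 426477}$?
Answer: $- \frac{154543}{373046} \approx -0.41427$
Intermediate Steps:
$\frac{102876 - 411962}{319615 + 426477} = - \frac{309086}{746092} = \left(-309086\right) \frac{1}{746092} = - \frac{154543}{373046}$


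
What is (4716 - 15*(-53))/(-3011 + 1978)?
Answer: -5511/1033 ≈ -5.3349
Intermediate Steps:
(4716 - 15*(-53))/(-3011 + 1978) = (4716 + 795)/(-1033) = 5511*(-1/1033) = -5511/1033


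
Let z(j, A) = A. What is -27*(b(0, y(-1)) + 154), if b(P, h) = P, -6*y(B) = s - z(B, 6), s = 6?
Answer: -4158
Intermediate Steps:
y(B) = 0 (y(B) = -(6 - 1*6)/6 = -(6 - 6)/6 = -1/6*0 = 0)
-27*(b(0, y(-1)) + 154) = -27*(0 + 154) = -27*154 = -4158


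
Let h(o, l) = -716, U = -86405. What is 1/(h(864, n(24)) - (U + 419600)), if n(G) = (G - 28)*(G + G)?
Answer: -1/333911 ≈ -2.9948e-6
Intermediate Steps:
n(G) = 2*G*(-28 + G) (n(G) = (-28 + G)*(2*G) = 2*G*(-28 + G))
1/(h(864, n(24)) - (U + 419600)) = 1/(-716 - (-86405 + 419600)) = 1/(-716 - 1*333195) = 1/(-716 - 333195) = 1/(-333911) = -1/333911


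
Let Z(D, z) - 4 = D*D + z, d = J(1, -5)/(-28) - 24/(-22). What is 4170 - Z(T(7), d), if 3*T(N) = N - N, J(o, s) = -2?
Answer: 641385/154 ≈ 4164.8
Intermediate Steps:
d = 179/154 (d = -2/(-28) - 24/(-22) = -2*(-1/28) - 24*(-1/22) = 1/14 + 12/11 = 179/154 ≈ 1.1623)
T(N) = 0 (T(N) = (N - N)/3 = (⅓)*0 = 0)
Z(D, z) = 4 + z + D² (Z(D, z) = 4 + (D*D + z) = 4 + (D² + z) = 4 + (z + D²) = 4 + z + D²)
4170 - Z(T(7), d) = 4170 - (4 + 179/154 + 0²) = 4170 - (4 + 179/154 + 0) = 4170 - 1*795/154 = 4170 - 795/154 = 641385/154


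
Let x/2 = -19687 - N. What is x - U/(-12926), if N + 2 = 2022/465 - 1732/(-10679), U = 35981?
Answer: -842482042173867/21395696870 ≈ -39376.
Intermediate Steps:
N = 4155616/1655245 (N = -2 + (2022/465 - 1732/(-10679)) = -2 + (2022*(1/465) - 1732*(-1/10679)) = -2 + (674/155 + 1732/10679) = -2 + 7466106/1655245 = 4155616/1655245 ≈ 2.5106)
x = -65181927862/1655245 (x = 2*(-19687 - 1*4155616/1655245) = 2*(-19687 - 4155616/1655245) = 2*(-32590963931/1655245) = -65181927862/1655245 ≈ -39379.)
x - U/(-12926) = -65181927862/1655245 - 35981/(-12926) = -65181927862/1655245 - 35981*(-1)/12926 = -65181927862/1655245 - 1*(-35981/12926) = -65181927862/1655245 + 35981/12926 = -842482042173867/21395696870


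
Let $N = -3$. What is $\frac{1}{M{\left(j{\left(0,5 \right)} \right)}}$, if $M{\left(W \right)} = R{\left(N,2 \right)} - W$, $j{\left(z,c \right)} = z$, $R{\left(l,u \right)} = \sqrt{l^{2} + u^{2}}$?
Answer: $\frac{\sqrt{13}}{13} \approx 0.27735$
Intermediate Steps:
$M{\left(W \right)} = \sqrt{13} - W$ ($M{\left(W \right)} = \sqrt{\left(-3\right)^{2} + 2^{2}} - W = \sqrt{9 + 4} - W = \sqrt{13} - W$)
$\frac{1}{M{\left(j{\left(0,5 \right)} \right)}} = \frac{1}{\sqrt{13} - 0} = \frac{1}{\sqrt{13} + 0} = \frac{1}{\sqrt{13}} = \frac{\sqrt{13}}{13}$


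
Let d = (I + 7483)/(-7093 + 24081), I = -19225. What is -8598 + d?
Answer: -73037283/8494 ≈ -8598.7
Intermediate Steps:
d = -5871/8494 (d = (-19225 + 7483)/(-7093 + 24081) = -11742/16988 = -11742*1/16988 = -5871/8494 ≈ -0.69119)
-8598 + d = -8598 - 5871/8494 = -73037283/8494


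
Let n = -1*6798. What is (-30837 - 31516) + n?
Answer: -69151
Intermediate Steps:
n = -6798
(-30837 - 31516) + n = (-30837 - 31516) - 6798 = -62353 - 6798 = -69151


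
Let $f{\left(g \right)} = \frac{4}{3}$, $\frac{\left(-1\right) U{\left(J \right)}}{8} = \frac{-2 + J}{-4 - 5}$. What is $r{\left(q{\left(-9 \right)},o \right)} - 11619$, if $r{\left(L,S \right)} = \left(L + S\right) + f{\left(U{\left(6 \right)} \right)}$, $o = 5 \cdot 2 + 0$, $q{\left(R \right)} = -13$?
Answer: $- \frac{34862}{3} \approx -11621.0$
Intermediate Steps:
$U{\left(J \right)} = - \frac{16}{9} + \frac{8 J}{9}$ ($U{\left(J \right)} = - 8 \frac{-2 + J}{-4 - 5} = - 8 \frac{-2 + J}{-9} = - 8 \left(-2 + J\right) \left(- \frac{1}{9}\right) = - 8 \left(\frac{2}{9} - \frac{J}{9}\right) = - \frac{16}{9} + \frac{8 J}{9}$)
$f{\left(g \right)} = \frac{4}{3}$ ($f{\left(g \right)} = 4 \cdot \frac{1}{3} = \frac{4}{3}$)
$o = 10$ ($o = 10 + 0 = 10$)
$r{\left(L,S \right)} = \frac{4}{3} + L + S$ ($r{\left(L,S \right)} = \left(L + S\right) + \frac{4}{3} = \frac{4}{3} + L + S$)
$r{\left(q{\left(-9 \right)},o \right)} - 11619 = \left(\frac{4}{3} - 13 + 10\right) - 11619 = - \frac{5}{3} - 11619 = - \frac{34862}{3}$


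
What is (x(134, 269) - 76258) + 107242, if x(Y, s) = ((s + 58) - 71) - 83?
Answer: 31157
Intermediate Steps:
x(Y, s) = -96 + s (x(Y, s) = ((58 + s) - 71) - 83 = (-13 + s) - 83 = -96 + s)
(x(134, 269) - 76258) + 107242 = ((-96 + 269) - 76258) + 107242 = (173 - 76258) + 107242 = -76085 + 107242 = 31157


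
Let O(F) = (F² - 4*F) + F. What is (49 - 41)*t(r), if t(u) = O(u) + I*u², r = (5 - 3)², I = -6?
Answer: -736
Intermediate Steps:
r = 4 (r = 2² = 4)
O(F) = F² - 3*F
t(u) = -6*u² + u*(-3 + u) (t(u) = u*(-3 + u) - 6*u² = -6*u² + u*(-3 + u))
(49 - 41)*t(r) = (49 - 41)*(4*(-3 - 5*4)) = 8*(4*(-3 - 20)) = 8*(4*(-23)) = 8*(-92) = -736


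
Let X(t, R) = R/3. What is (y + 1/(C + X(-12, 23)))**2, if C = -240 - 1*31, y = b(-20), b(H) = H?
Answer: 249734809/624100 ≈ 400.15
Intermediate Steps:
X(t, R) = R/3 (X(t, R) = R*(1/3) = R/3)
y = -20
C = -271 (C = -240 - 31 = -271)
(y + 1/(C + X(-12, 23)))**2 = (-20 + 1/(-271 + (1/3)*23))**2 = (-20 + 1/(-271 + 23/3))**2 = (-20 + 1/(-790/3))**2 = (-20 - 3/790)**2 = (-15803/790)**2 = 249734809/624100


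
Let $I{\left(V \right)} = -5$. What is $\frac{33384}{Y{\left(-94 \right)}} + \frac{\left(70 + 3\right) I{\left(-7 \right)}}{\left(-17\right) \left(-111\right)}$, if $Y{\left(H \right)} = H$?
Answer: $- \frac{31514959}{88689} \approx -355.34$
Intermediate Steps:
$\frac{33384}{Y{\left(-94 \right)}} + \frac{\left(70 + 3\right) I{\left(-7 \right)}}{\left(-17\right) \left(-111\right)} = \frac{33384}{-94} + \frac{\left(70 + 3\right) \left(-5\right)}{\left(-17\right) \left(-111\right)} = 33384 \left(- \frac{1}{94}\right) + \frac{73 \left(-5\right)}{1887} = - \frac{16692}{47} - \frac{365}{1887} = - \frac{31514959}{88689}$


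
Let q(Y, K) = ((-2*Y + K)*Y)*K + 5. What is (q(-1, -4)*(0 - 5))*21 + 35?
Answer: 350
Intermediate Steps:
q(Y, K) = 5 + K*Y*(K - 2*Y) (q(Y, K) = ((K - 2*Y)*Y)*K + 5 = (Y*(K - 2*Y))*K + 5 = K*Y*(K - 2*Y) + 5 = 5 + K*Y*(K - 2*Y))
(q(-1, -4)*(0 - 5))*21 + 35 = ((5 - 1*(-4)² - 2*(-4)*(-1)²)*(0 - 5))*21 + 35 = ((5 - 1*16 - 2*(-4)*1)*(-5))*21 + 35 = ((5 - 16 + 8)*(-5))*21 + 35 = -3*(-5)*21 + 35 = 15*21 + 35 = 315 + 35 = 350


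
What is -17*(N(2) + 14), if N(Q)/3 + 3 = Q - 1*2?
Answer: -85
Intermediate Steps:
N(Q) = -15 + 3*Q (N(Q) = -9 + 3*(Q - 1*2) = -9 + 3*(Q - 2) = -9 + 3*(-2 + Q) = -9 + (-6 + 3*Q) = -15 + 3*Q)
-17*(N(2) + 14) = -17*((-15 + 3*2) + 14) = -17*((-15 + 6) + 14) = -17*(-9 + 14) = -17*5 = -85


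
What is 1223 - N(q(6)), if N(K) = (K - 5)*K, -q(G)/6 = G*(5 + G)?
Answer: -157573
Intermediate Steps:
q(G) = -6*G*(5 + G)
N(K) = K*(-5 + K) (N(K) = (-5 + K)*K = K*(-5 + K))
1223 - N(q(6)) = 1223 - (-6*6*(5 + 6))*(-5 - 6*6*(5 + 6)) = 1223 - (-6*6*11)*(-5 - 6*6*11) = 1223 - (-396)*(-5 - 396) = 1223 - (-396)*(-401) = 1223 - 1*158796 = 1223 - 158796 = -157573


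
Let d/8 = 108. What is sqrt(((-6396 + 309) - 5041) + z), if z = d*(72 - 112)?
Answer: 2*I*sqrt(11422) ≈ 213.75*I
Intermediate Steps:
d = 864 (d = 8*108 = 864)
z = -34560 (z = 864*(72 - 112) = 864*(-40) = -34560)
sqrt(((-6396 + 309) - 5041) + z) = sqrt(((-6396 + 309) - 5041) - 34560) = sqrt((-6087 - 5041) - 34560) = sqrt(-11128 - 34560) = sqrt(-45688) = 2*I*sqrt(11422)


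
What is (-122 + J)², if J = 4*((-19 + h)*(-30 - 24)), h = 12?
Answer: 1932100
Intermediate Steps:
J = 1512 (J = 4*((-19 + 12)*(-30 - 24)) = 4*(-7*(-54)) = 4*378 = 1512)
(-122 + J)² = (-122 + 1512)² = 1390² = 1932100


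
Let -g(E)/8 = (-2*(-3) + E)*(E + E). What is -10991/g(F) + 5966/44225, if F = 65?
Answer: 185321283/653114800 ≈ 0.28375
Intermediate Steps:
g(E) = -16*E*(6 + E) (g(E) = -8*(-2*(-3) + E)*(E + E) = -8*(6 + E)*2*E = -16*E*(6 + E))
-10991/g(F) + 5966/44225 = -10991*(-1/(1040*(6 + 65))) + 5966/44225 = -10991/((-16*65*71)) + 5966*(1/44225) = -10991/(-73840) + 5966/44225 = -10991*(-1/73840) + 5966/44225 = 10991/73840 + 5966/44225 = 185321283/653114800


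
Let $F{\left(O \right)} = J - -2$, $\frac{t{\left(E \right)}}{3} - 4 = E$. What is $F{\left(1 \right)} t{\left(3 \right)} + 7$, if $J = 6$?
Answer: $175$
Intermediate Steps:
$t{\left(E \right)} = 12 + 3 E$
$F{\left(O \right)} = 8$ ($F{\left(O \right)} = 6 - -2 = 6 + 2 = 8$)
$F{\left(1 \right)} t{\left(3 \right)} + 7 = 8 \left(12 + 3 \cdot 3\right) + 7 = 8 \left(12 + 9\right) + 7 = 8 \cdot 21 + 7 = 168 + 7 = 175$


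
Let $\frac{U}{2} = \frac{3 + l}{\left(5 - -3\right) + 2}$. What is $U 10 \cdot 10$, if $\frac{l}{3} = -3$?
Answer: $-120$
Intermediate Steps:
$l = -9$ ($l = 3 \left(-3\right) = -9$)
$U = - \frac{6}{5}$ ($U = 2 \frac{3 - 9}{\left(5 - -3\right) + 2} = 2 \left(- \frac{6}{\left(5 + 3\right) + 2}\right) = 2 \left(- \frac{6}{8 + 2}\right) = 2 \left(- \frac{6}{10}\right) = 2 \left(\left(-6\right) \frac{1}{10}\right) = 2 \left(- \frac{3}{5}\right) = - \frac{6}{5} \approx -1.2$)
$U 10 \cdot 10 = \left(- \frac{6}{5}\right) 10 \cdot 10 = \left(-12\right) 10 = -120$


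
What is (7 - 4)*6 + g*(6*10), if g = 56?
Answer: 3378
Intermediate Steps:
(7 - 4)*6 + g*(6*10) = (7 - 4)*6 + 56*(6*10) = 3*6 + 56*60 = 18 + 3360 = 3378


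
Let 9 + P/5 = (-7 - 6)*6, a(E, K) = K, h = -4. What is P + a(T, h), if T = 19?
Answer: -439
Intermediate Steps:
P = -435 (P = -45 + 5*((-7 - 6)*6) = -45 + 5*(-13*6) = -45 + 5*(-78) = -45 - 390 = -435)
P + a(T, h) = -435 - 4 = -439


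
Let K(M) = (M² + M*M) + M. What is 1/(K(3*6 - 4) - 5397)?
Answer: -1/4991 ≈ -0.00020036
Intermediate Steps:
K(M) = M + 2*M² (K(M) = (M² + M²) + M = 2*M² + M = M + 2*M²)
1/(K(3*6 - 4) - 5397) = 1/((3*6 - 4)*(1 + 2*(3*6 - 4)) - 5397) = 1/((18 - 4)*(1 + 2*(18 - 4)) - 5397) = 1/(14*(1 + 2*14) - 5397) = 1/(14*(1 + 28) - 5397) = 1/(14*29 - 5397) = 1/(406 - 5397) = 1/(-4991) = -1/4991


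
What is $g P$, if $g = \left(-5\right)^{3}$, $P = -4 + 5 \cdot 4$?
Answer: $-2000$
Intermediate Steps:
$P = 16$ ($P = -4 + 20 = 16$)
$g = -125$
$g P = \left(-125\right) 16 = -2000$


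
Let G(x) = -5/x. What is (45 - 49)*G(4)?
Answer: 5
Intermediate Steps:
(45 - 49)*G(4) = (45 - 49)*(-5/4) = -(-20)/4 = -4*(-5/4) = 5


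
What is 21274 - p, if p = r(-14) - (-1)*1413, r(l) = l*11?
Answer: 20015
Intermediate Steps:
r(l) = 11*l
p = 1259 (p = 11*(-14) - (-1)*1413 = -154 - 1*(-1413) = -154 + 1413 = 1259)
21274 - p = 21274 - 1*1259 = 21274 - 1259 = 20015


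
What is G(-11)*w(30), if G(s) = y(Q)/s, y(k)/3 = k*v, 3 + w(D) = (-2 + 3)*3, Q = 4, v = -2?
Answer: 0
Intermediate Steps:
w(D) = 0 (w(D) = -3 + (-2 + 3)*3 = -3 + 1*3 = -3 + 3 = 0)
y(k) = -6*k (y(k) = 3*(k*(-2)) = 3*(-2*k) = -6*k)
G(s) = -24/s (G(s) = (-6*4)/s = -24/s)
G(-11)*w(30) = -24/(-11)*0 = -24*(-1/11)*0 = (24/11)*0 = 0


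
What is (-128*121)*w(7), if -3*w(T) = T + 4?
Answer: 170368/3 ≈ 56789.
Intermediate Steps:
w(T) = -4/3 - T/3 (w(T) = -(T + 4)/3 = -(4 + T)/3 = -4/3 - T/3)
(-128*121)*w(7) = (-128*121)*(-4/3 - 1/3*7) = -15488*(-4/3 - 7/3) = -15488*(-11/3) = 170368/3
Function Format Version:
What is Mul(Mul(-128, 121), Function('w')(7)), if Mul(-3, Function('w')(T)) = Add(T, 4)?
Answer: Rational(170368, 3) ≈ 56789.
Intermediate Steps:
Function('w')(T) = Add(Rational(-4, 3), Mul(Rational(-1, 3), T)) (Function('w')(T) = Mul(Rational(-1, 3), Add(T, 4)) = Mul(Rational(-1, 3), Add(4, T)) = Add(Rational(-4, 3), Mul(Rational(-1, 3), T)))
Mul(Mul(-128, 121), Function('w')(7)) = Mul(Mul(-128, 121), Add(Rational(-4, 3), Mul(Rational(-1, 3), 7))) = Mul(-15488, Add(Rational(-4, 3), Rational(-7, 3))) = Mul(-15488, Rational(-11, 3)) = Rational(170368, 3)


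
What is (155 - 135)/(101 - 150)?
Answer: -20/49 ≈ -0.40816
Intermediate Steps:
(155 - 135)/(101 - 150) = 20/(-49) = 20*(-1/49) = -20/49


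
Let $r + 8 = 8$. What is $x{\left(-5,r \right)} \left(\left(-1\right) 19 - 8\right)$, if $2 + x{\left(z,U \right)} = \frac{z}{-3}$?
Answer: $9$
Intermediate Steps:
$r = 0$ ($r = -8 + 8 = 0$)
$x{\left(z,U \right)} = -2 - \frac{z}{3}$ ($x{\left(z,U \right)} = -2 + \frac{z}{-3} = -2 + z \left(- \frac{1}{3}\right) = -2 - \frac{z}{3}$)
$x{\left(-5,r \right)} \left(\left(-1\right) 19 - 8\right) = \left(-2 - - \frac{5}{3}\right) \left(\left(-1\right) 19 - 8\right) = \left(-2 + \frac{5}{3}\right) \left(-19 - 8\right) = \left(- \frac{1}{3}\right) \left(-27\right) = 9$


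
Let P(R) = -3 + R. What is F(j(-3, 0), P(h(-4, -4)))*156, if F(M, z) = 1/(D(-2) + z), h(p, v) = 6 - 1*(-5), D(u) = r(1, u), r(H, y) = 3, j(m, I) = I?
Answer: 156/11 ≈ 14.182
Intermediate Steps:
D(u) = 3
h(p, v) = 11 (h(p, v) = 6 + 5 = 11)
F(M, z) = 1/(3 + z)
F(j(-3, 0), P(h(-4, -4)))*156 = 156/(3 + (-3 + 11)) = 156/(3 + 8) = 156/11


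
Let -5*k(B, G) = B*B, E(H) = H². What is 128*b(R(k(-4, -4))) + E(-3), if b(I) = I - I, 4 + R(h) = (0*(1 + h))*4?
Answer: 9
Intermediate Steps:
k(B, G) = -B²/5 (k(B, G) = -B*B/5 = -B²/5)
R(h) = -4 (R(h) = -4 + (0*(1 + h))*4 = -4 + 0*4 = -4 + 0 = -4)
b(I) = 0
128*b(R(k(-4, -4))) + E(-3) = 128*0 + (-3)² = 0 + 9 = 9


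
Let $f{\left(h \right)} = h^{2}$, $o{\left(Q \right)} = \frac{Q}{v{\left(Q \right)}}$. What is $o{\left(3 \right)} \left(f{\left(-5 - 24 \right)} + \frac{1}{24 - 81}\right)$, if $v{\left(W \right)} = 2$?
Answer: $\frac{23968}{19} \approx 1261.5$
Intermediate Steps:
$o{\left(Q \right)} = \frac{Q}{2}$
$o{\left(3 \right)} \left(f{\left(-5 - 24 \right)} + \frac{1}{24 - 81}\right) = \frac{1}{2} \cdot 3 \left(\left(-5 - 24\right)^{2} + \frac{1}{24 - 81}\right) = \frac{3 \left(\left(-5 - 24\right)^{2} + \frac{1}{-57}\right)}{2} = \frac{3 \left(\left(-29\right)^{2} - \frac{1}{57}\right)}{2} = \frac{3 \left(841 - \frac{1}{57}\right)}{2} = \frac{3}{2} \cdot \frac{47936}{57} = \frac{23968}{19}$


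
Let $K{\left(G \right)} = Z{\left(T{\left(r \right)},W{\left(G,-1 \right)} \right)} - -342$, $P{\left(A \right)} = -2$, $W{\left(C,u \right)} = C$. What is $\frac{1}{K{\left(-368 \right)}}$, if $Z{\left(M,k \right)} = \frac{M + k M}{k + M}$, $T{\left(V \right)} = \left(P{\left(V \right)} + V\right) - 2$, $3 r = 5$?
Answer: $\frac{1111}{377393} \approx 0.0029439$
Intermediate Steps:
$r = \frac{5}{3}$ ($r = \frac{1}{3} \cdot 5 = \frac{5}{3} \approx 1.6667$)
$T{\left(V \right)} = -4 + V$ ($T{\left(V \right)} = \left(-2 + V\right) - 2 = -4 + V$)
$Z{\left(M,k \right)} = \frac{M + M k}{M + k}$
$K{\left(G \right)} = 342 - \frac{7 \left(1 + G\right)}{3 \left(- \frac{7}{3} + G\right)}$ ($K{\left(G \right)} = \frac{\left(-4 + \frac{5}{3}\right) \left(1 + G\right)}{\left(-4 + \frac{5}{3}\right) + G} - -342 = - \frac{7 \left(1 + G\right)}{3 \left(- \frac{7}{3} + G\right)} + 342 = 342 - \frac{7 \left(1 + G\right)}{3 \left(- \frac{7}{3} + G\right)}$)
$\frac{1}{K{\left(-368 \right)}} = \frac{1}{\frac{1}{-7 + 3 \left(-368\right)} \left(-2401 + 1019 \left(-368\right)\right)} = \frac{1}{\frac{1}{-7 - 1104} \left(-2401 - 374992\right)} = \frac{1}{\frac{1}{-1111} \left(-377393\right)} = \frac{1}{\left(- \frac{1}{1111}\right) \left(-377393\right)} = \frac{1}{\frac{377393}{1111}} = \frac{1111}{377393}$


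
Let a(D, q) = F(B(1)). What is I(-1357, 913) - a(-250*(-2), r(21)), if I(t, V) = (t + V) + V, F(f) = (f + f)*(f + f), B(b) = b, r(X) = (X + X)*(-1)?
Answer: 465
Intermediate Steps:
r(X) = -2*X (r(X) = (2*X)*(-1) = -2*X)
F(f) = 4*f² (F(f) = (2*f)*(2*f) = 4*f²)
a(D, q) = 4 (a(D, q) = 4*1² = 4*1 = 4)
I(t, V) = t + 2*V (I(t, V) = (V + t) + V = t + 2*V)
I(-1357, 913) - a(-250*(-2), r(21)) = (-1357 + 2*913) - 1*4 = (-1357 + 1826) - 4 = 469 - 4 = 465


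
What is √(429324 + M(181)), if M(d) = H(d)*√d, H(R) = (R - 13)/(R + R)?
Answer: 2*√(3516270891 + 3801*√181)/181 ≈ 655.23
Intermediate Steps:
H(R) = (-13 + R)/(2*R) (H(R) = (-13 + R)/((2*R)) = (-13 + R)*(1/(2*R)) = (-13 + R)/(2*R))
M(d) = (-13 + d)/(2*√d) (M(d) = ((-13 + d)/(2*d))*√d = (-13 + d)/(2*√d))
√(429324 + M(181)) = √(429324 + (-13 + 181)/(2*√181)) = √(429324 + (½)*(√181/181)*168) = √(429324 + 84*√181/181)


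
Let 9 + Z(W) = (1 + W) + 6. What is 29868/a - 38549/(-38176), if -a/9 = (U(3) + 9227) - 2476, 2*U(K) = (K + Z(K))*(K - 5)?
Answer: 400190053/772720416 ≈ 0.51790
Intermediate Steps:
Z(W) = -2 + W (Z(W) = -9 + ((1 + W) + 6) = -9 + (7 + W) = -2 + W)
U(K) = (-5 + K)*(-2 + 2*K)/2 (U(K) = ((K + (-2 + K))*(K - 5))/2 = ((-2 + 2*K)*(-5 + K))/2 = ((-5 + K)*(-2 + 2*K))/2 = (-5 + K)*(-2 + 2*K)/2)
a = -60723 (a = -9*(((5 + 3**2 - 6*3) + 9227) - 2476) = -9*(((5 + 9 - 18) + 9227) - 2476) = -9*((-4 + 9227) - 2476) = -9*(9223 - 2476) = -9*6747 = -60723)
29868/a - 38549/(-38176) = 29868/(-60723) - 38549/(-38176) = 29868*(-1/60723) - 38549*(-1/38176) = -9956/20241 + 38549/38176 = 400190053/772720416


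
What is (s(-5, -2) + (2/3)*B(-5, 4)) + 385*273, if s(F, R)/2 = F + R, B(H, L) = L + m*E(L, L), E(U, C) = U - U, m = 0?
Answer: 315281/3 ≈ 1.0509e+5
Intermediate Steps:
E(U, C) = 0
B(H, L) = L (B(H, L) = L + 0*0 = L + 0 = L)
s(F, R) = 2*F + 2*R (s(F, R) = 2*(F + R) = 2*F + 2*R)
(s(-5, -2) + (2/3)*B(-5, 4)) + 385*273 = ((2*(-5) + 2*(-2)) + (2/3)*4) + 385*273 = ((-10 - 4) + (2*(⅓))*4) + 105105 = (-14 + (⅔)*4) + 105105 = (-14 + 8/3) + 105105 = -34/3 + 105105 = 315281/3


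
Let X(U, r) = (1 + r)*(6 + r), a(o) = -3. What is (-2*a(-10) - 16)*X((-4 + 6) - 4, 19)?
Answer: -5000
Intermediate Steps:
(-2*a(-10) - 16)*X((-4 + 6) - 4, 19) = (-2*(-3) - 16)*(6 + 19**2 + 7*19) = (6 - 16)*(6 + 361 + 133) = -10*500 = -5000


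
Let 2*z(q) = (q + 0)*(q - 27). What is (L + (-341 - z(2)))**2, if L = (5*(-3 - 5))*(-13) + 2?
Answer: 42436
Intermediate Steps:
z(q) = q*(-27 + q)/2 (z(q) = ((q + 0)*(q - 27))/2 = (q*(-27 + q))/2 = q*(-27 + q)/2)
L = 522 (L = (5*(-8))*(-13) + 2 = -40*(-13) + 2 = 520 + 2 = 522)
(L + (-341 - z(2)))**2 = (522 + (-341 - 2*(-27 + 2)/2))**2 = (522 + (-341 - 2*(-25)/2))**2 = (522 + (-341 - 1*(-25)))**2 = (522 + (-341 + 25))**2 = (522 - 316)**2 = 206**2 = 42436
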